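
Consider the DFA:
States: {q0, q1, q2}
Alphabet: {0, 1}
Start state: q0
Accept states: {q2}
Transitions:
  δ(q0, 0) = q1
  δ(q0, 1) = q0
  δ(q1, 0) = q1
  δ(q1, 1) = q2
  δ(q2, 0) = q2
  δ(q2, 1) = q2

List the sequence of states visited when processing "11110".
Starting at q0
Read '1': q0 -> q0
Read '1': q0 -> q0
Read '1': q0 -> q0
Read '1': q0 -> q0
Read '0': q0 -> q1

Final answer: q0 -> q0 -> q0 -> q0 -> q0 -> q1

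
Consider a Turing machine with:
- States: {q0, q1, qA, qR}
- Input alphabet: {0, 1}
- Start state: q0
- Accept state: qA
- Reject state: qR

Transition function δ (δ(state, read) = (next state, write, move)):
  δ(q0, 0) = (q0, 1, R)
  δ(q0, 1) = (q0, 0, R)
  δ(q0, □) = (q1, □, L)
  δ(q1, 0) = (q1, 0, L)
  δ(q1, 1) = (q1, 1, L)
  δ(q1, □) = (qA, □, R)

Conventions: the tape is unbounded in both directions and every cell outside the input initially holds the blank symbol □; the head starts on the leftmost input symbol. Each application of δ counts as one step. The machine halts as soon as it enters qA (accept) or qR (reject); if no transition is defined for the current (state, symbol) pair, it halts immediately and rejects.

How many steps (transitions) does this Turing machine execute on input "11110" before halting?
Step 0: [q0]11110 (head at position 0)
Step 1: δ(q0, 1) = (q0, 0, R)  ⊢  0[q0]1110 (head at position 1)
Step 2: δ(q0, 1) = (q0, 0, R)  ⊢  00[q0]110 (head at position 2)
Step 3: δ(q0, 1) = (q0, 0, R)  ⊢  000[q0]10 (head at position 3)
Step 4: δ(q0, 1) = (q0, 0, R)  ⊢  0000[q0]0 (head at position 4)
Step 5: δ(q0, 0) = (q0, 1, R)  ⊢  00001[q0]□ (head at position 5)
Step 6: δ(q0, □) = (q1, □, L)  ⊢  0000[q1]1□ (head at position 4)
Step 7: δ(q1, 1) = (q1, 1, L)  ⊢  000[q1]01□ (head at position 3)
Step 8: δ(q1, 0) = (q1, 0, L)  ⊢  00[q1]001□ (head at position 2)
Step 9: δ(q1, 0) = (q1, 0, L)  ⊢  0[q1]0001□ (head at position 1)
Step 10: δ(q1, 0) = (q1, 0, L)  ⊢  [q1]00001□ (head at position 0)
Step 11: δ(q1, 0) = (q1, 0, L)  ⊢  [q1]□00001□ (head at position -1)
Step 12: δ(q1, □) = (qA, □, R)  ⊢  □[qA]00001□ (head at position 0)
The machine is in qA, so it halts and accepts.
Number of transitions executed: 12.

Final answer: 12 steps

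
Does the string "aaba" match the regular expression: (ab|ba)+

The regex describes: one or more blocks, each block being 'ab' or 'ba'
No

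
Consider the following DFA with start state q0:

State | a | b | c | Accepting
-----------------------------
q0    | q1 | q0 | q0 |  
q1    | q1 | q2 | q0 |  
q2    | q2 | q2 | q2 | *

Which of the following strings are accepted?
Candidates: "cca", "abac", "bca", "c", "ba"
"cca": q0 → q0 → q0 → q1; q1 is not accepting → rejected
"abac": q0 → q1 → q2 → q2 → q2; q2 is accepting → accepted
"bca": q0 → q0 → q0 → q1; q1 is not accepting → rejected
"c": q0 → q0; q0 is not accepting → rejected
"ba": q0 → q0 → q1; q1 is not accepting → rejected

Final answer: "abac"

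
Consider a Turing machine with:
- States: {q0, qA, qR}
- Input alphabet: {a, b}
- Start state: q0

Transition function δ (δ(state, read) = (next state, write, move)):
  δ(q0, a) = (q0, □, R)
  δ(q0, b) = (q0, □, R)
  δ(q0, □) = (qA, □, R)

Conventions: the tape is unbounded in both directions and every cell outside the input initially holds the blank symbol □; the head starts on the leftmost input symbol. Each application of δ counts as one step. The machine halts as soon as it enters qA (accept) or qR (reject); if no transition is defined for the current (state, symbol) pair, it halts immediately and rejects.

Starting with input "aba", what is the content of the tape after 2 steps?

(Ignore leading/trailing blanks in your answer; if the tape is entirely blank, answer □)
Step 0: [q0]aba (head at position 0)
Step 1: δ(q0, a) = (q0, □, R)  ⊢  □[q0]ba (head at position 1)
Step 2: δ(q0, b) = (q0, □, R)  ⊢  □□[q0]a (head at position 2)
Tape after 2 steps (ignoring surrounding blanks): a

Final answer: Tape: a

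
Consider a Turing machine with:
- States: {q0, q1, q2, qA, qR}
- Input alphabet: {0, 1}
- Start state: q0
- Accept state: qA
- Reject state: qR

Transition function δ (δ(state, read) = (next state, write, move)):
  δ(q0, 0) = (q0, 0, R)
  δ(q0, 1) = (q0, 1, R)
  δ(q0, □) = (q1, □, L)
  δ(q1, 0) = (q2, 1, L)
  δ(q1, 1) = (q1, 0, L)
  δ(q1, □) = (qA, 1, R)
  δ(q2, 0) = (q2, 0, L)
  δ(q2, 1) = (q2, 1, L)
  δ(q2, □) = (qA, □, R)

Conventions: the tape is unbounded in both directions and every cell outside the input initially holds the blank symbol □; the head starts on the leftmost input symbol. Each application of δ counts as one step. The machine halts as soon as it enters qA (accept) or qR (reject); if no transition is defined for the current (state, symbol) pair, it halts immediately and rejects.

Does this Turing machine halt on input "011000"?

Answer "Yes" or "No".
Step 0: [q0]011000 (head at position 0)
Step 1: δ(q0, 0) = (q0, 0, R)  ⊢  0[q0]11000 (head at position 1)
Step 2: δ(q0, 1) = (q0, 1, R)  ⊢  01[q0]1000 (head at position 2)
Step 3: δ(q0, 1) = (q0, 1, R)  ⊢  011[q0]000 (head at position 3)
Step 4: δ(q0, 0) = (q0, 0, R)  ⊢  0110[q0]00 (head at position 4)
Step 5: δ(q0, 0) = (q0, 0, R)  ⊢  01100[q0]0 (head at position 5)
Step 6: δ(q0, 0) = (q0, 0, R)  ⊢  011000[q0]□ (head at position 6)
Step 7: δ(q0, □) = (q1, □, L)  ⊢  01100[q1]0□ (head at position 5)
Step 8: δ(q1, 0) = (q2, 1, L)  ⊢  0110[q2]01□ (head at position 4)
Step 9: δ(q2, 0) = (q2, 0, L)  ⊢  011[q2]001□ (head at position 3)
Step 10: δ(q2, 0) = (q2, 0, L)  ⊢  01[q2]1001□ (head at position 2)
Step 11: δ(q2, 1) = (q2, 1, L)  ⊢  0[q2]11001□ (head at position 1)
Step 12: δ(q2, 1) = (q2, 1, L)  ⊢  [q2]011001□ (head at position 0)
Step 13: δ(q2, 0) = (q2, 0, L)  ⊢  [q2]□011001□ (head at position -1)
Step 14: δ(q2, □) = (qA, □, R)  ⊢  □[qA]011001□ (head at position 0)
The machine is in qA, so it halts and accepts.
It halts after 14 steps.

Final answer: Yes - halts after 14 steps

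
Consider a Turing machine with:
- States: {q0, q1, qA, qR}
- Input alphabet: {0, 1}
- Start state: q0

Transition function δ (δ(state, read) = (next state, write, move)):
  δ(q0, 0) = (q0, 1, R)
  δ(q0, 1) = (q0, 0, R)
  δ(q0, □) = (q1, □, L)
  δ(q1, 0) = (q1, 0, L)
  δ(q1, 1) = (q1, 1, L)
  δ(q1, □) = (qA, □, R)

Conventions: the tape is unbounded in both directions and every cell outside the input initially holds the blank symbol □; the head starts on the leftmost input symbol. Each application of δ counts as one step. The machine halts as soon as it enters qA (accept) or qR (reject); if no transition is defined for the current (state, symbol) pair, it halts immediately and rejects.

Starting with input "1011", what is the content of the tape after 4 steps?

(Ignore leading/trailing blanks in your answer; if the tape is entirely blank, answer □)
Step 0: [q0]1011 (head at position 0)
Step 1: δ(q0, 1) = (q0, 0, R)  ⊢  0[q0]011 (head at position 1)
Step 2: δ(q0, 0) = (q0, 1, R)  ⊢  01[q0]11 (head at position 2)
Step 3: δ(q0, 1) = (q0, 0, R)  ⊢  010[q0]1 (head at position 3)
Step 4: δ(q0, 1) = (q0, 0, R)  ⊢  0100[q0]□ (head at position 4)
Tape after 4 steps (ignoring surrounding blanks): 0100

Final answer: Tape: 0100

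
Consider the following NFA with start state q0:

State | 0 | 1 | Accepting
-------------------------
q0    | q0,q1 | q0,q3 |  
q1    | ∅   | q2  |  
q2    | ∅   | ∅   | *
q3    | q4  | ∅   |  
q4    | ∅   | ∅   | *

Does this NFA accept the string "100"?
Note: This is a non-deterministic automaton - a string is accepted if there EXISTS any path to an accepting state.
Track the set of states the NFA could be in: start {q0}
Read '1': {q0} → {q0, q3}
Read '0': {q0, q3} → {q0, q1, q4}
Read '0': {q0, q1, q4} → {q0, q1}
Final set {q0, q1} contains no accepting state → rejected.

Final answer: No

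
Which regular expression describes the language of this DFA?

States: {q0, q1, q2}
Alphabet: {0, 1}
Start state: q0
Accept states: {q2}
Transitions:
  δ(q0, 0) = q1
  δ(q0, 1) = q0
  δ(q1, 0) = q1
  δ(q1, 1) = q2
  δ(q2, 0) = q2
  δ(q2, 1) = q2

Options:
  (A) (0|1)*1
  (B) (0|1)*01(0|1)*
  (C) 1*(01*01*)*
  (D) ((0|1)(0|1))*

Testing sample strings against the DFA:
  '101' -> accepted
  '10' -> rejected
  '1110' -> rejected
  '00010' -> accepted
Checking each option for a counterexample:
  (A) (0|1)*1: '1' is rejected by the DFA but matches the regex → eliminated
  (B) (0|1)*01(0|1)*: agrees with the DFA on all strings of length ≤ 4
  (C) 1*(01*01*)*: ε is rejected by the DFA but matches the regex → eliminated
  (D) ((0|1)(0|1))*: ε is rejected by the DFA but matches the regex → eliminated
Only (B) (0|1)*01(0|1)* is consistent with the DFA.

Final answer: (B) (0|1)*01(0|1)*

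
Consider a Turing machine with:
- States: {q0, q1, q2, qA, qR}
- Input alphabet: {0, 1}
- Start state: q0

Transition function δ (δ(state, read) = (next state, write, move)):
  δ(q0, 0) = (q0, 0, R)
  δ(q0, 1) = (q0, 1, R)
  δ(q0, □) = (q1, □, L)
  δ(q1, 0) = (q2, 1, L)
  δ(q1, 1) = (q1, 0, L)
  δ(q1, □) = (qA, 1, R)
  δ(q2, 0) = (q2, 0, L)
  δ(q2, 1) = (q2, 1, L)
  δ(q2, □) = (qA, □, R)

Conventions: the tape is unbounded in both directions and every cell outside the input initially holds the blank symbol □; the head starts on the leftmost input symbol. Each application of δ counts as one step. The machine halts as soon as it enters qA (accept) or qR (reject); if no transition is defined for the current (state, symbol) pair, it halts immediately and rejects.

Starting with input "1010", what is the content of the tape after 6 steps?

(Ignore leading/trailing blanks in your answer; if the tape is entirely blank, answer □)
Step 0: [q0]1010 (head at position 0)
Step 1: δ(q0, 1) = (q0, 1, R)  ⊢  1[q0]010 (head at position 1)
Step 2: δ(q0, 0) = (q0, 0, R)  ⊢  10[q0]10 (head at position 2)
Step 3: δ(q0, 1) = (q0, 1, R)  ⊢  101[q0]0 (head at position 3)
Step 4: δ(q0, 0) = (q0, 0, R)  ⊢  1010[q0]□ (head at position 4)
Step 5: δ(q0, □) = (q1, □, L)  ⊢  101[q1]0□ (head at position 3)
Step 6: δ(q1, 0) = (q2, 1, L)  ⊢  10[q2]11□ (head at position 2)
Tape after 6 steps (ignoring surrounding blanks): 1011

Final answer: Tape: 1011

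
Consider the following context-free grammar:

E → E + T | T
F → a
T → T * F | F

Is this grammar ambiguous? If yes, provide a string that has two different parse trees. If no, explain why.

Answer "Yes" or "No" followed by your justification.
This is the standard stratified expression grammar: '+' is introduced only by the left-recursive rule E → E + T and '*' only by the left-recursive rule T → T * F, with F → a. For any string, the last '+' must be the one produced at the root E (everything after it is a T containing no '+'), and likewise within each T the last '*' is produced at its root. This fixes the parse tree uniquely (left-associative, '*' binding tighter than '+'), so every string has exactly one parse tree.

Final answer: No - the grammar is unambiguous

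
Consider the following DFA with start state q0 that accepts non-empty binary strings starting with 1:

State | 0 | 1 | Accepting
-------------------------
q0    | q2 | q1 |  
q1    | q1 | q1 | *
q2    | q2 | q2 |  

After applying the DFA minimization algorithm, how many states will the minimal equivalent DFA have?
All 3 states are reachable from q0, so none can be removed as unreachable.
Table-filling: first mark every (accepting, non-accepting) pair as distinguishable (accepting: {q1}; non-accepting: {q0, q2}).
Round 1: (q0, q2) on '1' go to q1 and q2, already distinguishable → mark.
Every pair of states is distinguishable, so the DFA is already minimal.
Equivalence classes: {q0}, {q1}, {q2} → 3 states.

Final answer: 3 states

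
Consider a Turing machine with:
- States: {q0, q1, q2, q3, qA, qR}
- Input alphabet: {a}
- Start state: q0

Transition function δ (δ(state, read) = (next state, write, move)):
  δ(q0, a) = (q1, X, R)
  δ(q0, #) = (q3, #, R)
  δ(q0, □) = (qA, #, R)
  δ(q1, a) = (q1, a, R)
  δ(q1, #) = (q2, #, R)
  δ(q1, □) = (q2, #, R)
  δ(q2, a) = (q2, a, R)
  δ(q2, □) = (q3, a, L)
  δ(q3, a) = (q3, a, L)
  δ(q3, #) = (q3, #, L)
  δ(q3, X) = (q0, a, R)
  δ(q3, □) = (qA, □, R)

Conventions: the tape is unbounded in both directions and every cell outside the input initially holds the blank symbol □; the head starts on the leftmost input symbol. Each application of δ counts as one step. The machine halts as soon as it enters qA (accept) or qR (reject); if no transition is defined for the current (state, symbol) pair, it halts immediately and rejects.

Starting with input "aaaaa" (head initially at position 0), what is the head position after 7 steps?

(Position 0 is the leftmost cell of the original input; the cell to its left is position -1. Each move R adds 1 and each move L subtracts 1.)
Step 0: [q0]aaaaa (head at position 0)
Step 1: δ(q0, a) = (q1, X, R)  ⊢  X[q1]aaaa (head at position 1)
Step 2: δ(q1, a) = (q1, a, R)  ⊢  Xa[q1]aaa (head at position 2)
Step 3: δ(q1, a) = (q1, a, R)  ⊢  Xaa[q1]aa (head at position 3)
Step 4: δ(q1, a) = (q1, a, R)  ⊢  Xaaa[q1]a (head at position 4)
Step 5: δ(q1, a) = (q1, a, R)  ⊢  Xaaaa[q1]□ (head at position 5)
Step 6: δ(q1, □) = (q2, #, R)  ⊢  Xaaaa#[q2]□ (head at position 6)
Step 7: δ(q2, □) = (q3, a, L)  ⊢  Xaaaa[q3]#a (head at position 5)
Head position after 7 steps: 5

Final answer: Position 5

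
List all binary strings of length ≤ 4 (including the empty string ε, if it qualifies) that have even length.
Checking every binary string of length 0 to 4:
  Length 0: accepted: ε | rejected: (none)
  Length 1: accepted: (none) | rejected: 0, 1
  Length 2: accepted: 00, 01, 10, 11 | rejected: (none)
  Length 3: accepted: (none) | rejected: 000, 001, 010, 011, 100, 101, 110, 111
  Length 4: accepted: 0000, 0001, 0010, 0011, 0100, 0101, 0110, 0111, 1000, 1001, 1010, 1011, 1100, 1101, 1110, 1111 | rejected: (none)
Total: 21 string(s).

Final answer: ε, 00, 01, 10, 11, 0000, 0001, 0010, 0011, 0100, 0101, 0110, 0111, 1000, 1001, 1010, 1011, 1100, 1101, 1110, 1111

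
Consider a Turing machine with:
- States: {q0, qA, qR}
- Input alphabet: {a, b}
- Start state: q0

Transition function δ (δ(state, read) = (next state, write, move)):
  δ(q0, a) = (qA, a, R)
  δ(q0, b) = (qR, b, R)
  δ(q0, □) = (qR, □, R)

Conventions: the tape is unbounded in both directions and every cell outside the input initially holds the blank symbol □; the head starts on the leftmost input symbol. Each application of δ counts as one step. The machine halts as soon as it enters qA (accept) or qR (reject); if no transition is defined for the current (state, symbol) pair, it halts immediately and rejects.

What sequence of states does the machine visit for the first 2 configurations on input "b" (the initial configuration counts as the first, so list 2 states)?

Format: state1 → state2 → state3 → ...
Step 0: [q0]b (head at position 0)
Step 1: δ(q0, b) = (qR, b, R)  ⊢  b[qR]□ (head at position 1)
Reading off the states of these 2 configurations: q0 → qR

Final answer: q0 → qR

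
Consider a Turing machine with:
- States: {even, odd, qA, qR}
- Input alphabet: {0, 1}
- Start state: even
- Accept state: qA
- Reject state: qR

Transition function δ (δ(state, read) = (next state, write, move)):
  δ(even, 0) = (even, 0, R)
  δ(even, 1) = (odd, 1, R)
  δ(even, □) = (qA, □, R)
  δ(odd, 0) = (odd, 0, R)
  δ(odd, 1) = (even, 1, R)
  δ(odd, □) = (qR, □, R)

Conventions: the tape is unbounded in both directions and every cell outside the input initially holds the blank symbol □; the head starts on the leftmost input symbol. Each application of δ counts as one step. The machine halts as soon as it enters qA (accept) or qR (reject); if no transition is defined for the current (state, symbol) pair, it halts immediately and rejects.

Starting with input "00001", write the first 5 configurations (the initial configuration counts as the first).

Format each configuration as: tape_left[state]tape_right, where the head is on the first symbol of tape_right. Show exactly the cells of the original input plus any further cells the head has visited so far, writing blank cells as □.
Step 0: [even]00001 (head at position 0)
Step 1: δ(even, 0) = (even, 0, R)  ⊢  0[even]0001 (head at position 1)
Step 2: δ(even, 0) = (even, 0, R)  ⊢  00[even]001 (head at position 2)
Step 3: δ(even, 0) = (even, 0, R)  ⊢  000[even]01 (head at position 3)
Step 4: δ(even, 0) = (even, 0, R)  ⊢  0000[even]1 (head at position 4)

Final answer: [even]00001 ⊢ 0[even]0001 ⊢ 00[even]001 ⊢ 000[even]01 ⊢ 0000[even]1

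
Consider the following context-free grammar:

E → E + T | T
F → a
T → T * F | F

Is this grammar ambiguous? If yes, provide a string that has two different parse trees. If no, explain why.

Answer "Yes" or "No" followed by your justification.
This is the standard stratified expression grammar: '+' is introduced only by the left-recursive rule E → E + T and '*' only by the left-recursive rule T → T * F, with F → a. For any string, the last '+' must be the one produced at the root E (everything after it is a T containing no '+'), and likewise within each T the last '*' is produced at its root. This fixes the parse tree uniquely (left-associative, '*' binding tighter than '+'), so every string has exactly one parse tree.

Final answer: No - the grammar is unambiguous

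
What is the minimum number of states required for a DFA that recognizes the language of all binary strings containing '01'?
Language: binary strings containing '01'
Lower bound (Myhill–Nerode): the prefixes ε, 0, 01 are pairwise distinguishable:
  ε vs 01: suffix ε distinguishes them (ε is rejected, 01 is accepted)
  0 vs 01: suffix ε distinguishes them (0 is rejected, 01 is accepted)
  ε vs 0: suffix 1 distinguishes them (ε·1 = 1 is rejected, 0·1 = 01 is accepted)
So any DFA needs at least 3 states.
Upper bound: a DFA with 3 states exists (one state per class above: 'no progress', 'last symbol 0', and 'seen 01' (accepting sink)).
Minimum states: 3

Final answer: 3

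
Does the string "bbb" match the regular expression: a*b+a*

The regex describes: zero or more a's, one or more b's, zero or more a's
Yes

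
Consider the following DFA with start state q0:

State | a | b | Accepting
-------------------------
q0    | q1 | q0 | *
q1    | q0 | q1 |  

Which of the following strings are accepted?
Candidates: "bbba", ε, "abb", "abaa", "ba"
"bbba": q0 → q0 → q0 → q0 → q1; q1 is not accepting → rejected
ε: q0; q0 is accepting → accepted
"abb": q0 → q1 → q1 → q1; q1 is not accepting → rejected
"abaa": q0 → q1 → q1 → q0 → q1; q1 is not accepting → rejected
"ba": q0 → q0 → q1; q1 is not accepting → rejected

Final answer: ε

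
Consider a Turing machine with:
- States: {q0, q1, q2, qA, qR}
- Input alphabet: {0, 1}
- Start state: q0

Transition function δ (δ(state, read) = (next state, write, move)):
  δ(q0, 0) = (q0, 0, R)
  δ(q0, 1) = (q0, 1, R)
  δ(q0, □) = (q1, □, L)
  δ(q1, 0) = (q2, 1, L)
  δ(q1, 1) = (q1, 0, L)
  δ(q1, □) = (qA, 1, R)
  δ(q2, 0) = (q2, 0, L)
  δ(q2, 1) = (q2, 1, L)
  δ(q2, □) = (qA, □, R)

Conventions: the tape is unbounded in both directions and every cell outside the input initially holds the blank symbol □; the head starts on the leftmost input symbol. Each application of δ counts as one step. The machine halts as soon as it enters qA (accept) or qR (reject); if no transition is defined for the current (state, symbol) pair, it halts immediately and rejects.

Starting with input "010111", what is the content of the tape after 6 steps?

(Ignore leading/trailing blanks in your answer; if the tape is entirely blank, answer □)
Step 0: [q0]010111 (head at position 0)
Step 1: δ(q0, 0) = (q0, 0, R)  ⊢  0[q0]10111 (head at position 1)
Step 2: δ(q0, 1) = (q0, 1, R)  ⊢  01[q0]0111 (head at position 2)
Step 3: δ(q0, 0) = (q0, 0, R)  ⊢  010[q0]111 (head at position 3)
Step 4: δ(q0, 1) = (q0, 1, R)  ⊢  0101[q0]11 (head at position 4)
Step 5: δ(q0, 1) = (q0, 1, R)  ⊢  01011[q0]1 (head at position 5)
Step 6: δ(q0, 1) = (q0, 1, R)  ⊢  010111[q0]□ (head at position 6)
Tape after 6 steps (ignoring surrounding blanks): 010111

Final answer: Tape: 010111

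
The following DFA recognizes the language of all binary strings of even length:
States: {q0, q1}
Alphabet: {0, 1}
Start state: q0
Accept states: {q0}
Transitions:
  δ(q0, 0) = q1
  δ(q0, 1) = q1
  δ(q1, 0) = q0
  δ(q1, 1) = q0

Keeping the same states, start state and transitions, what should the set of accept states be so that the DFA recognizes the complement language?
The DFA is complete (every state has a transition on every symbol), so the complement
is recognized by the same DFA with accepting and non-accepting states swapped.
Original accept states: {q0}
Complement accept states = All states - Original accept states
= {q0, q1} - {q0}
= {q1}
Complement language: strings of ODD length

Final answer: {q1}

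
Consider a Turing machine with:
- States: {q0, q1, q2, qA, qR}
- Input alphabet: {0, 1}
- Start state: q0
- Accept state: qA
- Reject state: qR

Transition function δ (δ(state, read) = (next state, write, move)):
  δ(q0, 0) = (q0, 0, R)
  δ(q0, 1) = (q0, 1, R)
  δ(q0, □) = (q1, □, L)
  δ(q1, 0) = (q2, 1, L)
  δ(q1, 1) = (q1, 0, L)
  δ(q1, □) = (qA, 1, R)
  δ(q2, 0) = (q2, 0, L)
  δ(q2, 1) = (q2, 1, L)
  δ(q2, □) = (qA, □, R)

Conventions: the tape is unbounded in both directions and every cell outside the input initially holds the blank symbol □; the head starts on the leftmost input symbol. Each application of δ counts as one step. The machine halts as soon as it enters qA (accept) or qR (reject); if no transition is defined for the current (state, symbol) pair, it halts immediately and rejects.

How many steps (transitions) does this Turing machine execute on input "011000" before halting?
Step 0: [q0]011000 (head at position 0)
Step 1: δ(q0, 0) = (q0, 0, R)  ⊢  0[q0]11000 (head at position 1)
Step 2: δ(q0, 1) = (q0, 1, R)  ⊢  01[q0]1000 (head at position 2)
Step 3: δ(q0, 1) = (q0, 1, R)  ⊢  011[q0]000 (head at position 3)
Step 4: δ(q0, 0) = (q0, 0, R)  ⊢  0110[q0]00 (head at position 4)
Step 5: δ(q0, 0) = (q0, 0, R)  ⊢  01100[q0]0 (head at position 5)
Step 6: δ(q0, 0) = (q0, 0, R)  ⊢  011000[q0]□ (head at position 6)
Step 7: δ(q0, □) = (q1, □, L)  ⊢  01100[q1]0□ (head at position 5)
Step 8: δ(q1, 0) = (q2, 1, L)  ⊢  0110[q2]01□ (head at position 4)
Step 9: δ(q2, 0) = (q2, 0, L)  ⊢  011[q2]001□ (head at position 3)
Step 10: δ(q2, 0) = (q2, 0, L)  ⊢  01[q2]1001□ (head at position 2)
Step 11: δ(q2, 1) = (q2, 1, L)  ⊢  0[q2]11001□ (head at position 1)
Step 12: δ(q2, 1) = (q2, 1, L)  ⊢  [q2]011001□ (head at position 0)
Step 13: δ(q2, 0) = (q2, 0, L)  ⊢  [q2]□011001□ (head at position -1)
Step 14: δ(q2, □) = (qA, □, R)  ⊢  □[qA]011001□ (head at position 0)
The machine is in qA, so it halts and accepts.
Number of transitions executed: 14.

Final answer: 14 steps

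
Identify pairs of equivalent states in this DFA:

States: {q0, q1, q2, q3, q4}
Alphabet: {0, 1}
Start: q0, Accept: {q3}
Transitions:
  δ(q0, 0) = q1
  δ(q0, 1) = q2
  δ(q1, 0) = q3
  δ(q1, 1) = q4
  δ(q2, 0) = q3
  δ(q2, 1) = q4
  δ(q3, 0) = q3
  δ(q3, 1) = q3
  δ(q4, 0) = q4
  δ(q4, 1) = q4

Using the table-filling algorithm:
Round 0 – mark pairs where exactly one state is accepting: (q0,q3), (q1,q3), (q2,q3), (q3,q4)
Round 1 – newly marked: (q0,q1) [on 0: q1 vs q3, already marked]; (q0,q2) [on 0: q1 vs q3, already marked]; (q1,q4) [on 0: q3 vs q4, already marked]; (q2,q4) [on 0: q3 vs q4, already marked]
Round 2 – newly marked: (q0,q4) [on 0: q1 vs q4, already marked]
No further pairs can be marked.
(q1, q2) unmarked: δ(q1,0)=q3, δ(q2,0)=q3; δ(q1,1)=q4, δ(q2,1)=q4 → equivalent
Equivalent pairs: (q1, q2)

Final answer: Equivalent pairs: (q1, q2)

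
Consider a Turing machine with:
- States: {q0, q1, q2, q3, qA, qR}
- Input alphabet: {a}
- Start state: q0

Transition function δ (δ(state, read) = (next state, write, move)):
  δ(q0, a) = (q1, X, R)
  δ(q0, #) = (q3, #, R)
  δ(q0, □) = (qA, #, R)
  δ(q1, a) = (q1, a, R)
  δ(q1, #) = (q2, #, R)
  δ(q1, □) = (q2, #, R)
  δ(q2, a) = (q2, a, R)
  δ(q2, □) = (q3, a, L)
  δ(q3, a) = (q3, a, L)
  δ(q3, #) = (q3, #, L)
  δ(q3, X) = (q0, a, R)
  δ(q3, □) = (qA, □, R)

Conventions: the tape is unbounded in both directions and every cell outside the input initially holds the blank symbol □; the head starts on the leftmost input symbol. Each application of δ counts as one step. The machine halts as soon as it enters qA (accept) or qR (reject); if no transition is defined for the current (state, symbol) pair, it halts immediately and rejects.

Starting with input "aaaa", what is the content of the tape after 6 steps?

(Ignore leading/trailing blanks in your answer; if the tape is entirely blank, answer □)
Step 0: [q0]aaaa (head at position 0)
Step 1: δ(q0, a) = (q1, X, R)  ⊢  X[q1]aaa (head at position 1)
Step 2: δ(q1, a) = (q1, a, R)  ⊢  Xa[q1]aa (head at position 2)
Step 3: δ(q1, a) = (q1, a, R)  ⊢  Xaa[q1]a (head at position 3)
Step 4: δ(q1, a) = (q1, a, R)  ⊢  Xaaa[q1]□ (head at position 4)
Step 5: δ(q1, □) = (q2, #, R)  ⊢  Xaaa#[q2]□ (head at position 5)
Step 6: δ(q2, □) = (q3, a, L)  ⊢  Xaaa[q3]#a (head at position 4)
Tape after 6 steps (ignoring surrounding blanks): Xaaa#a

Final answer: Tape: Xaaa#a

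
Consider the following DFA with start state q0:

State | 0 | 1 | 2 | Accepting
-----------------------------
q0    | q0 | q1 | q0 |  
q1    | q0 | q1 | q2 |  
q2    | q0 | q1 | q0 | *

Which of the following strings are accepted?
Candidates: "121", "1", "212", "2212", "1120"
"121": q0 → q1 → q2 → q1; q1 is not accepting → rejected
"1": q0 → q1; q1 is not accepting → rejected
"212": q0 → q0 → q1 → q2; q2 is accepting → accepted
"2212": q0 → q0 → q0 → q1 → q2; q2 is accepting → accepted
"1120": q0 → q1 → q1 → q2 → q0; q0 is not accepting → rejected

Final answer: "212", "2212"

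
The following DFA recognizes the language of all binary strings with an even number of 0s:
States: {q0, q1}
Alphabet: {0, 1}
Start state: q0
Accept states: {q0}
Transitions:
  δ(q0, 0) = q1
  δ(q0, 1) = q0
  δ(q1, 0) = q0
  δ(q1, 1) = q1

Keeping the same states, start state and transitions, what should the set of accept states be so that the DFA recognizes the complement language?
The DFA is complete (every state has a transition on every symbol), so the complement
is recognized by the same DFA with accepting and non-accepting states swapped.
Original accept states: {q0}
Complement accept states = All states - Original accept states
= {q0, q1} - {q0}
= {q1}
Complement language: strings with an ODD number of 0s

Final answer: {q1}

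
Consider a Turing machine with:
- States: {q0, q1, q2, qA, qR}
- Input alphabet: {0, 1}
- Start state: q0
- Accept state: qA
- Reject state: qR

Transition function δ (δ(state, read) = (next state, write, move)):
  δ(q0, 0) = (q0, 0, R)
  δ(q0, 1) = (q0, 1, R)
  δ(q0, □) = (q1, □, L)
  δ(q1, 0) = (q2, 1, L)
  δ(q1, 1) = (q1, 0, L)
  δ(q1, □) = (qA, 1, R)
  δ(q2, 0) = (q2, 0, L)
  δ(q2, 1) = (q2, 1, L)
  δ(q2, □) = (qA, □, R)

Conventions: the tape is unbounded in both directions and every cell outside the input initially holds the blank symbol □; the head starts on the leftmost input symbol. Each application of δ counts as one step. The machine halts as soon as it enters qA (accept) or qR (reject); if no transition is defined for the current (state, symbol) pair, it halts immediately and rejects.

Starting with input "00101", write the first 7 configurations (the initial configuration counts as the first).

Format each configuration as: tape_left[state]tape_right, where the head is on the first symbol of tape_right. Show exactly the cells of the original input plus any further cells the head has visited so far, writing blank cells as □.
Step 0: [q0]00101 (head at position 0)
Step 1: δ(q0, 0) = (q0, 0, R)  ⊢  0[q0]0101 (head at position 1)
Step 2: δ(q0, 0) = (q0, 0, R)  ⊢  00[q0]101 (head at position 2)
Step 3: δ(q0, 1) = (q0, 1, R)  ⊢  001[q0]01 (head at position 3)
Step 4: δ(q0, 0) = (q0, 0, R)  ⊢  0010[q0]1 (head at position 4)
Step 5: δ(q0, 1) = (q0, 1, R)  ⊢  00101[q0]□ (head at position 5)
Step 6: δ(q0, □) = (q1, □, L)  ⊢  0010[q1]1□ (head at position 4)

Final answer: [q0]00101 ⊢ 0[q0]0101 ⊢ 00[q0]101 ⊢ 001[q0]01 ⊢ 0010[q0]1 ⊢ 00101[q0]□ ⊢ 0010[q1]1□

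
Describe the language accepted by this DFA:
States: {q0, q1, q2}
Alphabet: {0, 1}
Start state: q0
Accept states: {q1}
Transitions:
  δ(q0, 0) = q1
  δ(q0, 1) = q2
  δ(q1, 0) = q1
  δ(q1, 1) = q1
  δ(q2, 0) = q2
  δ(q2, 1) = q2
Analyzing the DFA structure:
Start state: q0
Accept states: {q1}
Interpreting what each state remembers (checking against the transitions):
  q0: nothing has been read yet
  q1: the first symbol was 0
  q2: the first symbol was 1 (trap state)
  δ(q0, 0): in q0 (nothing has been read yet), after reading 0 we have: the first symbol was 0 → q1
  δ(q0, 1): in q0 (nothing has been read yet), after reading 1 we have: the first symbol was 1 (trap state) → q2
  δ(q1, 0): in q1 (the first symbol was 0), after reading 0 we have: the first symbol was 0 → q1
  δ(q1, 1): in q1 (the first symbol was 0), after reading 1 we have: the first symbol was 0 → q1
  δ(q2, 0): in q2 (the first symbol was 1 (trap state)), after reading 0 we have: the first symbol was 1 (trap state) → q2
  δ(q2, 1): in q2 (the first symbol was 1 (trap state)), after reading 1 we have: the first symbol was 1 (trap state) → q2
A string is accepted iff it ends in {q1}, i.e. the first symbol was 0.
Language: All binary strings starting with 0

Final answer: All binary strings starting with 0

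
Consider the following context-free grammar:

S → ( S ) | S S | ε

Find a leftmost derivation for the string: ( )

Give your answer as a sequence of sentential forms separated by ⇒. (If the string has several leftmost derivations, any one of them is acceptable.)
Start with S.
Step 1: the leftmost non-terminal is S; apply S → ( S ):  ( S )
Step 2: the leftmost non-terminal is S; apply S → ε:  ( )

Final answer: S ⇒ ( S ) ⇒ ( )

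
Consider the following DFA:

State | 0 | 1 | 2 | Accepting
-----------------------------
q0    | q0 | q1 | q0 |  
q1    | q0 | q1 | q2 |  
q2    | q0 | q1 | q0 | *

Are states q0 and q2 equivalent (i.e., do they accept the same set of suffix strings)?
Try the suffix ε (the empty string).
From q0: q0 — not accepting.
From q2: q2 — accepting.
The two states disagree on this suffix, so they are not equivalent.

Final answer: No. Distinguishing string: ε (the empty string) - accepted from q2 but not from q0.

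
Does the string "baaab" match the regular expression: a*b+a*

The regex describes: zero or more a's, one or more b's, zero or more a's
No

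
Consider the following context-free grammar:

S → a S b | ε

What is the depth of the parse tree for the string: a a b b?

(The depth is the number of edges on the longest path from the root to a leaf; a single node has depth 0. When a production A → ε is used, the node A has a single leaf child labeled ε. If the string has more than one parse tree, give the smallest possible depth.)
The only parse tree applies S → a S b 2 times (once per matching a…b pair) and then S → ε.
The S nodes sit at depths 0, 1, …, 2; the innermost S (depth 2) has the single child ε at depth 3.
The terminal leaves a, b are at depths 1..2, so the longest root-to-leaf path is S → S → … → S → ε with 3 edges.
Depth = 3.

Final answer: 3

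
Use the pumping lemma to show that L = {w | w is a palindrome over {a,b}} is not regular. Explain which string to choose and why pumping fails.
Language: L = {w | w is a palindrome over {a,b}} (strings that read the same forwards and backwards)
Step 1: Assume for contradiction that L is regular, with pumping length p.
Step 2: Choose s = a^p b a^p. Then s ∈ L (it reads the same forwards and backwards) and |s| ≥ p.
Step 3: Consider any decomposition s = xyz with |xy| ≤ p and |y| > 0. Since |xy| ≤ p and the first p symbols of s are all a's, y = a^k for some k with 1 ≤ k ≤ p.
Step 4: Pumping up (i = 2): xy²z = a^(p+k) b a^p. Its reverse is a^p b a^(p+k) ≠ a^(p+k) b a^p (the single b is no longer in the middle), so xy²z is not a palindrome and xy²z ∉ L.
This contradicts the pumping lemma, so L is not regular.

Final answer: Choose s = a^p b a^p. Since |xy| ≤ p, y = a^k with k ≥ 1. Then xy²z = a^(p+k) b a^p is not a palindrome, so ∉ L.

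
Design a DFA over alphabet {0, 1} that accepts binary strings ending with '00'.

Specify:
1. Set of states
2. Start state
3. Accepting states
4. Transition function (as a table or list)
One valid DFA (any DFA recognizing the same language is acceptable):
States: {q0, q1, q2}
Start: q0
Accepting: {q2}
Transitions (accepting states marked with *):
State | 0 | 1 | Accepting
-------------------------
q0    | q1 | q0 |  
q1    | q2 | q0 |  
q2    | q2 | q0 | *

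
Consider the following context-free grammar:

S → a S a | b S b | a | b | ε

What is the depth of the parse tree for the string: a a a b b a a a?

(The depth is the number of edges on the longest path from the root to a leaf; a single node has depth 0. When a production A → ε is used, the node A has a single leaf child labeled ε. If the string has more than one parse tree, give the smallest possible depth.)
The string has even length 8, so its (unique) parse tree peels off matching outer symbols: S → a S a, S → a S a, S → a S a, S → b S b, and finally S → ε for the empty middle.
The S nodes are at depths 0..4; the ε leaf under the innermost S is at depth 5 (terminal leaves are at depths 1..4).
Depth = 5.

Final answer: 5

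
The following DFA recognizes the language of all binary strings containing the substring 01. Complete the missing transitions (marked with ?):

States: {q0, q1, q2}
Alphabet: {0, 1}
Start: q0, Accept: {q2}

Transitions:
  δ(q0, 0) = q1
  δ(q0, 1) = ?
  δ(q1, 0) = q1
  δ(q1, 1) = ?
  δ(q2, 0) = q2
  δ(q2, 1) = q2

What each state remembers (consistent with the given transitions and accept states):
  q0: 01 not seen yet and the last symbol was not 0
  q1: 01 not seen yet and the last symbol was 0
  q2: the substring 01 has already been seen
Filling in the missing entries:
  δ(q0, 1): in q0 (01 not seen yet and the last symbol was not 0), after reading 1 we have: 01 not seen yet and the last symbol was not 0 → q0
  δ(q1, 1): in q1 (01 not seen yet and the last symbol was 0), after reading 1 we have: the substring 01 has already been seen → q2

Final answer: δ(q0, 1) = q0; δ(q1, 1) = q2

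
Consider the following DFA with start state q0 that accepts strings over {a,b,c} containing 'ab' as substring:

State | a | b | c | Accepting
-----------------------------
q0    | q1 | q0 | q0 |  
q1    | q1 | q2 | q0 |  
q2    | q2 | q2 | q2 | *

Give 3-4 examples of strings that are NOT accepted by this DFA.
Any strings that end in a non-accepting state work; for example:
"b": q0 → q0; q0 is not accepting → rejected
"bc": q0 → q0 → q0; q0 is not accepting → rejected
"caac": q0 → q0 → q1 → q1 → q0; q0 is not accepting → rejected
"cacb": q0 → q0 → q1 → q0 → q0; q0 is not accepting → rejected

Final answer: "b", "bc", "caac", "cacb"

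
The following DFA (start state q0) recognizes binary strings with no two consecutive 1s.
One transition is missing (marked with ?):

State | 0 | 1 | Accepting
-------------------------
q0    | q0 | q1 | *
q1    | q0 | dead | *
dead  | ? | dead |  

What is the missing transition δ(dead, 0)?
dead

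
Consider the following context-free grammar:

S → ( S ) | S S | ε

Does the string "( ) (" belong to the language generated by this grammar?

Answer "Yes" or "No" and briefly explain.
Each production adds parentheses only in matched pairs (S → ( S )) or none at all, so every derived string has equally many '(' and ')'. The string ( ) ( has two '(' and one ')', so it cannot be derived.

Final answer: No - no valid derivation exists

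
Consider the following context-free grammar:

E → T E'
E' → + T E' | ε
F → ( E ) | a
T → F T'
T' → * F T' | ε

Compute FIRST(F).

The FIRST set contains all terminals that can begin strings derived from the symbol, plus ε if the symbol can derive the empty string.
FIRST(F): F → ( E ) contributes '(' and F → a contributes 'a', so FIRST(F) = {(, a}. F is not nullable.

Final answer: {(, a}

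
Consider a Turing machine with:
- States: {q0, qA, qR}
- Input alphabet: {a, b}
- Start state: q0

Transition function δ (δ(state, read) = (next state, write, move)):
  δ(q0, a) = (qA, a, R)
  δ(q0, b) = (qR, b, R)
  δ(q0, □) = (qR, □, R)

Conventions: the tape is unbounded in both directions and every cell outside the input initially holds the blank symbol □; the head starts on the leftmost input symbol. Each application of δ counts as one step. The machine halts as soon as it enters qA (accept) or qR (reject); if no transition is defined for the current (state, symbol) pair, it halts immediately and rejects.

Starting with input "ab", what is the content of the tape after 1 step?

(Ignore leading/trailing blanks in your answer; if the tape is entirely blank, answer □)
Step 0: [q0]ab (head at position 0)
Step 1: δ(q0, a) = (qA, a, R)  ⊢  a[qA]b (head at position 1)
Tape after 1 step (ignoring surrounding blanks): ab

Final answer: Tape: ab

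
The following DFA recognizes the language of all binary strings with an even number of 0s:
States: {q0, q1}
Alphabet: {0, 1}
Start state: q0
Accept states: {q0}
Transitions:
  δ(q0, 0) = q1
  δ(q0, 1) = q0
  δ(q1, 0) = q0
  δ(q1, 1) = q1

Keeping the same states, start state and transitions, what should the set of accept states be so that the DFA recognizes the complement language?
The DFA is complete (every state has a transition on every symbol), so the complement
is recognized by the same DFA with accepting and non-accepting states swapped.
Original accept states: {q0}
Complement accept states = All states - Original accept states
= {q0, q1} - {q0}
= {q1}
Complement language: strings with an ODD number of 0s

Final answer: {q1}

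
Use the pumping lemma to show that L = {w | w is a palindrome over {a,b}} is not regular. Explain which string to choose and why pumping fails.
Language: L = {w | w is a palindrome over {a,b}} (strings that read the same forwards and backwards)
Step 1: Assume for contradiction that L is regular, with pumping length p.
Step 2: Choose s = a^p b a^p. Then s ∈ L (it reads the same forwards and backwards) and |s| ≥ p.
Step 3: Consider any decomposition s = xyz with |xy| ≤ p and |y| > 0. Since |xy| ≤ p and the first p symbols of s are all a's, y = a^k for some k with 1 ≤ k ≤ p.
Step 4: Pumping up (i = 2): xy²z = a^(p+k) b a^p. Its reverse is a^p b a^(p+k) ≠ a^(p+k) b a^p (the single b is no longer in the middle), so xy²z is not a palindrome and xy²z ∉ L.
This contradicts the pumping lemma, so L is not regular.

Final answer: Choose s = a^p b a^p. Since |xy| ≤ p, y = a^k with k ≥ 1. Then xy²z = a^(p+k) b a^p is not a palindrome, so ∉ L.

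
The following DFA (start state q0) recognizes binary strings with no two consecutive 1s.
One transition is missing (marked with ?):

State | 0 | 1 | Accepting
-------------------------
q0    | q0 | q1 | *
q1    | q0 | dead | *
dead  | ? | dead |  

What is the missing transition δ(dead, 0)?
dead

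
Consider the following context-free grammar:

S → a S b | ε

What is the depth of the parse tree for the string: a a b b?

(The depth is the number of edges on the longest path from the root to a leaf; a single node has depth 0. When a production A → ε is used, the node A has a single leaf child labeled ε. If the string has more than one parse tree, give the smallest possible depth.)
The only parse tree applies S → a S b 2 times (once per matching a…b pair) and then S → ε.
The S nodes sit at depths 0, 1, …, 2; the innermost S (depth 2) has the single child ε at depth 3.
The terminal leaves a, b are at depths 1..2, so the longest root-to-leaf path is S → S → … → S → ε with 3 edges.
Depth = 3.

Final answer: 3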